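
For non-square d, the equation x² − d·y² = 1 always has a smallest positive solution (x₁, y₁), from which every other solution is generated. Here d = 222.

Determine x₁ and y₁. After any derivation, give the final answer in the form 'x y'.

149 10

√222 = [14; 1,8,1,28, …], period ℓ=4 (even) → k=3
i=0: a=14 ⇒ p=14, q=1
i=1: a=1 ⇒ p=15, q=1
i=2: a=8 ⇒ p=134, q=9
i=3: a=1 ⇒ p=149, q=10
(x₁, y₁) = (149, 10);  149² − 222·10² = 1 ✓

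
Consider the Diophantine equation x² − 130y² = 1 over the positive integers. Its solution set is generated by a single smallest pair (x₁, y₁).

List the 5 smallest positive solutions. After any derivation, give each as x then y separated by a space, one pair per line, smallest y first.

6499 570
84474001 7408860
1097993058499 96300361710
14271713689896001 1251712094097720
185503733443275162499 16269753702781802850

√130 = [11; 2,2,22, …], period ℓ=3 (odd) → k=5
step 0: (11, 1)  from 11·(1,0) + (0,1)
…
step 2: (57, 5)  from 2·(23,2) + (11,1)
…
step 4: (2611, 229)  from 2·(1277,112) + (57,5)
step 5: (6499, 570)  from 2·(2611,229) + (1277,112)
fundamental: x₁=6499, y₁=570  (since 42237001 − 130·324900 = 1)
(6499+570√130)^2 = 84474001 + 7408860√130
(6499+570√130)^3 = 1097993058499 + 96300361710√130
(6499+570√130)^4 = 14271713689896001 + 1251712094097720√130
(6499+570√130)^5 = 185503733443275162499 + 16269753702781802850√130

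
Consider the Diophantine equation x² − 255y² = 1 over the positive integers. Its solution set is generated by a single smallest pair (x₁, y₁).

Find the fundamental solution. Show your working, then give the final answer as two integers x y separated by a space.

√255 → a₀=15, period (1,30); ℓ=2 even so k=1
a_0=15:  p_0=15·1+0=15,  q_0=15·0+1=1
a_1=1:  p_1=1·15+1=16,  q_1=1·1+0=1
fundamental: x₁=16, y₁=1  (since 256 − 255·1 = 1)

16 1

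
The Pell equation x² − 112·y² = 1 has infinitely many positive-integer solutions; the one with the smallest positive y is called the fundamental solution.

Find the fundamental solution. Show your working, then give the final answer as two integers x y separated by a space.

d=112: √d = [10; 1,1,2,1,1,20] (ℓ=6, even), read p_5/q_5
k=0  a_k=10  p_k/q_k = 10/1
…
k=4  a_k=1  p_k/q_k = 74/7
k=5  a_k=1  p_k/q_k = 127/12
→ (127, 12).  Check: 127²=16129, 112·12²=16128, difference 1.

127 12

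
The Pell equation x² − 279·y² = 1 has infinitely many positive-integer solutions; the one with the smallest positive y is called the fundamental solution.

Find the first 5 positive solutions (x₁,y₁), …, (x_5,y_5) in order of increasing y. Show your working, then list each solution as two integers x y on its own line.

1520 91
4620799 276640
14047227440 840985509
42703566796801 2556595670720
129818829015047600 7772049998003291

[16; 1,2,2,1,2,2,1,32] for √279; ℓ=8 ⇒ convergent index 7
k=0  a_k=16  p_k/q_k = 16/1
k=1  a_k=1  p_k/q_k = 17/1
k=2  a_k=2  p_k/q_k = 50/3
k=3  a_k=2  p_k/q_k = 117/7
k=4  a_k=1  p_k/q_k = 167/10
…
k=6  a_k=2  p_k/q_k = 1069/64
k=7  a_k=1  p_k/q_k = 1520/91
(x₁, y₁) = (1520, 91);  1520² − 279·91² = 1 ✓
n=2: (1520,91)∘(1520,91) = (1520·1520+279·91·91, 1520·91+91·1520) = (4620799,276640)
n=3: (4620799,276640)∘(1520,91) = (1520·4620799+279·91·276640, 1520·276640+91·4620799) = (14047227440,840985509)
n=4: (14047227440,840985509)∘(1520,91) = (1520·14047227440+279·91·840985509, 1520·840985509+91·14047227440) = (42703566796801,2556595670720)
n=5: (42703566796801,2556595670720)∘(1520,91) = (1520·42703566796801+279·91·2556595670720, 1520·2556595670720+91·42703566796801) = (129818829015047600,7772049998003291)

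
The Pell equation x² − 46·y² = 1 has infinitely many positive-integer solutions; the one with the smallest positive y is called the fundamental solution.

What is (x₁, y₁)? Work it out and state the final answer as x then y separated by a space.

√46 = [6; 1,3,1,1,2,6,2,1,1,3,1,12, …], period ℓ=12 (even) → k=11
a_0=6:  p_0=6·1+0=6,  q_0=6·0+1=1
a_1=1:  p_1=1·6+1=7,  q_1=1·1+0=1
…
a_3=1:  p_3=1·27+7=34,  q_3=1·4+1=5
a_4=1:  p_4=1·34+27=61,  q_4=1·5+4=9
a_5=2:  p_5=2·61+34=156,  q_5=2·9+5=23
a_6=6:  p_6=6·156+61=997,  q_6=6·23+9=147
a_7=2:  p_7=2·997+156=2150,  q_7=2·147+23=317
…
a_9=1:  p_9=1·3147+2150=5297,  q_9=1·464+317=781
a_10=3:  p_10=3·5297+3147=19038,  q_10=3·781+464=2807
a_11=1:  p_11=1·19038+5297=24335,  q_11=1·2807+781=3588
(x₁, y₁) = (24335, 3588);  24335² − 46·3588² = 1 ✓

24335 3588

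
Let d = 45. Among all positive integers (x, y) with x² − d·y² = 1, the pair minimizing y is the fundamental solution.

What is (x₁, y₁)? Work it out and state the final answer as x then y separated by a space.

161 24

√45 → a₀=6, period (1,2,2,2,1,12); ℓ=6 even so k=5
k=0  a_k=6  p_k/q_k = 6/1
…
k=4  a_k=2  p_k/q_k = 114/17
k=5  a_k=1  p_k/q_k = 161/24
(x₁, y₁) = (161, 24);  161² − 45·24² = 1 ✓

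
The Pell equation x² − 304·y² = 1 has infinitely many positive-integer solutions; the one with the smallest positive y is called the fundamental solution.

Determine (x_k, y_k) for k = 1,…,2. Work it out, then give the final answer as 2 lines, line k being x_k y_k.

57799 3315
6681448801 383207370

d=304: √d = [17; 2,3,2,1,1,1,1,1,2,3,2,34] (ℓ=12, even), read p_11/q_11
i=0: a=17 ⇒ p=17, q=1
i=1: a=2 ⇒ p=35, q=2
…
i=3: a=2 ⇒ p=279, q=16
…
i=6: a=1 ⇒ p=1081, q=62
…
i=8: a=1 ⇒ p=2842, q=163
i=9: a=2 ⇒ p=7445, q=427
i=10: a=3 ⇒ p=25177, q=1444
i=11: a=2 ⇒ p=57799, q=3315
fundamental: x₁=57799, y₁=3315  (since 3340724401 − 304·10989225 = 1)
(57799+3315√304)^2 = 6681448801 + 383207370√304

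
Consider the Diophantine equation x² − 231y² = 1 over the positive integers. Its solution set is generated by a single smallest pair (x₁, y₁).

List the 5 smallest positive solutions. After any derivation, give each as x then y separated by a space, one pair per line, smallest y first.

√231 → a₀=15, period (5,30); ℓ=2 even so k=1
k=0  a_k=15  p_k/q_k = 15/1
k=1  a_k=5  p_k/q_k = 76/5
(x₁, y₁) = (76, 5);  76² − 231·5² = 1 ✓
k=2:  x_2 = 76·76+231·5·5 = 11551,  y_2 = 76·5+5·76 = 760
k=3:  x_3 = 76·11551+231·5·760 = 1755676,  y_3 = 76·760+5·11551 = 115515
k=4:  x_4 = 76·1755676+231·5·115515 = 266851201,  y_4 = 76·115515+5·1755676 = 17557520
k=5:  x_5 = 76·266851201+231·5·17557520 = 40559626876,  y_5 = 76·17557520+5·266851201 = 2668627525

76 5
11551 760
1755676 115515
266851201 17557520
40559626876 2668627525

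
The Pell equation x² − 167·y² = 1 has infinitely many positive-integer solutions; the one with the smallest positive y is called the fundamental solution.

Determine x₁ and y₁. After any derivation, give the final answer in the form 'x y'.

d=167: √d = [12; 1,11,1,24] (ℓ=4, even), read p_3/q_3
k=0  a_k=12  p_k/q_k = 12/1
k=1  a_k=1  p_k/q_k = 13/1
k=2  a_k=11  p_k/q_k = 155/12
k=3  a_k=1  p_k/q_k = 168/13
(x₁, y₁) = (168, 13);  168² − 167·13² = 1 ✓

168 13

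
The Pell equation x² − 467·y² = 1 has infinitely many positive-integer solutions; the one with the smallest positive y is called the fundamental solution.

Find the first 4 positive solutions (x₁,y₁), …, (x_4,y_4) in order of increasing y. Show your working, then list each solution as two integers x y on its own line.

1625626 75225
5285319783751 244575431700
17183906517558380626 795176361465413175
55869210433019434807260001 2585318735566902940613400

√467 = [21; 1,1,1,1,3,…,1,1,42, …], period ℓ=14 (even) → k=13
step 0: (21, 1)  from 21·(1,0) + (0,1)
step 1: (22, 1)  from 1·(21,1) + (1,0)
…
step 4: (108, 5)  from 1·(65,3) + (43,2)
…
step 6: (1275, 59)  from 3·(389,18) + (108,5)
step 7: (27164, 1257)  from 21·(1275,59) + (389,18)
…
step 9: (275465, 12747)  from 3·(82767,3830) + (27164,1257)
…
step 12: (991929, 45901)  from 1·(633697,29324) + (358232,16577)
step 13: (1625626, 75225)  from 1·(991929,45901) + (633697,29324)
(x₁, y₁) = (1625626, 75225);  1625626² − 467·75225² = 1 ✓
(1625626+75225√467)^2 = 5285319783751 + 244575431700√467
(1625626+75225√467)^3 = 17183906517558380626 + 795176361465413175√467
(1625626+75225√467)^4 = 55869210433019434807260001 + 2585318735566902940613400√467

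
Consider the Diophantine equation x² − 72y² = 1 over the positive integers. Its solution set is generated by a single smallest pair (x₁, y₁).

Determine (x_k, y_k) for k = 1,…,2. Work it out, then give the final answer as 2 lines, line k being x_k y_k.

17 2
577 68

√72 → a₀=8, period (2,16); ℓ=2 even so k=1
k=0  a_k=8  p_k/q_k = 8/1
k=1  a_k=2  p_k/q_k = 17/2
→ (17, 2).  Check: 17²=289, 72·2²=288, difference 1.
n=2: (17,2)∘(17,2) = (17·17+72·2·2, 17·2+2·17) = (577,68)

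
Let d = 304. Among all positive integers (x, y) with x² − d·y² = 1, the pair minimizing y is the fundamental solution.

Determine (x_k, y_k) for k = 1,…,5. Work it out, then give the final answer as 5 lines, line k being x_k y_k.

57799 3315
6681448801 383207370
772362118440199 44298005553945
89283516160768675201 5120760845641726740
10320995900380175197444999 591949712190194322136575

√304 → a₀=17, period (2,3,2,1,1,1,1,1,2,3,2,34); ℓ=12 even so k=11
k=0  a_k=17  p_k/q_k = 17/1
…
k=2  a_k=3  p_k/q_k = 122/7
…
k=5  a_k=1  p_k/q_k = 680/39
…
k=8  a_k=1  p_k/q_k = 2842/163
…
k=10  a_k=3  p_k/q_k = 25177/1444
k=11  a_k=2  p_k/q_k = 57799/3315
(x₁, y₁) = (57799, 3315);  57799² − 304·3315² = 1 ✓
(x_2, y_2) = (57799·57799 + 304·3315·3315, 57799·3315 + 3315·57799) = (6681448801, 383207370)
(x_3, y_3) = (57799·6681448801 + 304·3315·383207370, 57799·383207370 + 3315·6681448801) = (772362118440199, 44298005553945)
(x_4, y_4) = (57799·772362118440199 + 304·3315·44298005553945, 57799·44298005553945 + 3315·772362118440199) = (89283516160768675201, 5120760845641726740)
(x_5, y_5) = (57799·89283516160768675201 + 304·3315·5120760845641726740, 57799·5120760845641726740 + 3315·89283516160768675201) = (10320995900380175197444999, 591949712190194322136575)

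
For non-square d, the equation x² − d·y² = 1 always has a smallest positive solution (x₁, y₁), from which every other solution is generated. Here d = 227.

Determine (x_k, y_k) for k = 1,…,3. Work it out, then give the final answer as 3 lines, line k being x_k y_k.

√227 → a₀=15, period (15,30); ℓ=2 even so k=1
step 0: (15, 1)  from 15·(1,0) + (0,1)
step 1: (226, 15)  from 15·(15,1) + (1,0)
fundamental: x₁=226, y₁=15  (since 51076 − 227·225 = 1)
(226+15√227)^2 = 102151 + 6780√227
(226+15√227)^3 = 46172026 + 3064545√227

226 15
102151 6780
46172026 3064545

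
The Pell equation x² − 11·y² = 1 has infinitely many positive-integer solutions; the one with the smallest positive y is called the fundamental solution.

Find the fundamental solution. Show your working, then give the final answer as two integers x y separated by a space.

10 3

√11 → a₀=3, period (3,6); ℓ=2 even so k=1
step 0: (3, 1)  from 3·(1,0) + (0,1)
step 1: (10, 3)  from 3·(3,1) + (1,0)
(x₁, y₁) = (10, 3);  10² − 11·3² = 1 ✓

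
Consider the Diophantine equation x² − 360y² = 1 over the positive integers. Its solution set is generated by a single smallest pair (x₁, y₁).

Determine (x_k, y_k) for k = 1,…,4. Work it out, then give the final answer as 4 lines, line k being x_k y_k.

d=360: √d = [18; 1,36] (ℓ=2, even), read p_1/q_1
k=0  a_k=18  p_k/q_k = 18/1
k=1  a_k=1  p_k/q_k = 19/1
→ (19, 1).  Check: 19²=361, 360·1²=360, difference 1.
(19+1√360)^2 = 721 + 38√360
(19+1√360)^3 = 27379 + 1443√360
(19+1√360)^4 = 1039681 + 54796√360

19 1
721 38
27379 1443
1039681 54796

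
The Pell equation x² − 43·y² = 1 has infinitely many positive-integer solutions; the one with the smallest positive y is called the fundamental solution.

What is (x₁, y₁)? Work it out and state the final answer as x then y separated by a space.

3482 531

d=43: √d = [6; 1,1,3,1,5,1,3,1,1,12] (ℓ=10, even), read p_9/q_9
k=0  a_k=6  p_k/q_k = 6/1
…
k=7  a_k=3  p_k/q_k = 1541/235
k=8  a_k=1  p_k/q_k = 1941/296
k=9  a_k=1  p_k/q_k = 3482/531
→ (3482, 531).  Check: 3482²=12124324, 43·531²=12124323, difference 1.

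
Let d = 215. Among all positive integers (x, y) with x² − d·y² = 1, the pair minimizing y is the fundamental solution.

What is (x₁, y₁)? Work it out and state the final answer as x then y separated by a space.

[14; 1,1,1,28] for √215; ℓ=4 ⇒ convergent index 3
step 0: (14, 1)  from 14·(1,0) + (0,1)
…
step 2: (29, 2)  from 1·(15,1) + (14,1)
step 3: (44, 3)  from 1·(29,2) + (15,1)
→ (44, 3).  Check: 44²=1936, 215·3²=1935, difference 1.

44 3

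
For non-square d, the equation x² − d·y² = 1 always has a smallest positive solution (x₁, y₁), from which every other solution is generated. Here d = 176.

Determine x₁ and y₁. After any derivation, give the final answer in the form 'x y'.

√176 → a₀=13, period (3,1,3,26); ℓ=4 even so k=3
step 0: (13, 1)  from 13·(1,0) + (0,1)
…
step 2: (53, 4)  from 1·(40,3) + (13,1)
step 3: (199, 15)  from 3·(53,4) + (40,3)
(x₁, y₁) = (199, 15);  199² − 176·15² = 1 ✓

199 15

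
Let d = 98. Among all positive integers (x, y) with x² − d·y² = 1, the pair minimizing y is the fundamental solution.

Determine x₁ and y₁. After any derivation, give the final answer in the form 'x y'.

99 10

[9; 1,8,1,18] for √98; ℓ=4 ⇒ convergent index 3
a_0=9:  p_0=9·1+0=9,  q_0=9·0+1=1
a_1=1:  p_1=1·9+1=10,  q_1=1·1+0=1
a_2=8:  p_2=8·10+9=89,  q_2=8·1+1=9
a_3=1:  p_3=1·89+10=99,  q_3=1·9+1=10
fundamental: x₁=99, y₁=10  (since 9801 − 98·100 = 1)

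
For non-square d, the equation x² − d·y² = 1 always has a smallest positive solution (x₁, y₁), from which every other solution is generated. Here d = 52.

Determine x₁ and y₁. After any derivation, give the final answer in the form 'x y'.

√52 → a₀=7, period (4,1,2,1,4,14); ℓ=6 even so k=5
i=0: a=7 ⇒ p=7, q=1
…
i=3: a=2 ⇒ p=101, q=14
i=4: a=1 ⇒ p=137, q=19
i=5: a=4 ⇒ p=649, q=90
fundamental: x₁=649, y₁=90  (since 421201 − 52·8100 = 1)

649 90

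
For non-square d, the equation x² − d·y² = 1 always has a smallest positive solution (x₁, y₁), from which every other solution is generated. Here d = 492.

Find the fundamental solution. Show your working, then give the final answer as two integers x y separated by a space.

29767 1342

√492 = [22; 5,1,1,10,1,1,5,44, …], period ℓ=8 (even) → k=7
step 0: (22, 1)  from 22·(1,0) + (0,1)
step 1: (111, 5)  from 5·(22,1) + (1,0)
step 2: (133, 6)  from 1·(111,5) + (22,1)
…
step 5: (2817, 127)  from 1·(2573,116) + (244,11)
step 6: (5390, 243)  from 1·(2817,127) + (2573,116)
step 7: (29767, 1342)  from 5·(5390,243) + (2817,127)
(x₁, y₁) = (29767, 1342);  29767² − 492·1342² = 1 ✓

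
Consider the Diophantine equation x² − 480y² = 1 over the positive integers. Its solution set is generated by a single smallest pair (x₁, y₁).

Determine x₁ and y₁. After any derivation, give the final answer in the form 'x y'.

√480 → a₀=21, period (1,9,1,42); ℓ=4 even so k=3
step 0: (21, 1)  from 21·(1,0) + (0,1)
step 1: (22, 1)  from 1·(21,1) + (1,0)
step 2: (219, 10)  from 9·(22,1) + (21,1)
step 3: (241, 11)  from 1·(219,10) + (22,1)
fundamental: x₁=241, y₁=11  (since 58081 − 480·121 = 1)

241 11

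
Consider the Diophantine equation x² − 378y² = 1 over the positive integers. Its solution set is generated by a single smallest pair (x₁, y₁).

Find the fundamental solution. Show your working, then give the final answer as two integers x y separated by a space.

8749 450

√378 = [19; 2,3,1,4,1,3,2,38, …], period ℓ=8 (even) → k=7
a_0=19:  p_0=19·1+0=19,  q_0=19·0+1=1
a_1=2:  p_1=2·19+1=39,  q_1=2·1+0=2
…
a_3=1:  p_3=1·136+39=175,  q_3=1·7+2=9
…
a_5=1:  p_5=1·836+175=1011,  q_5=1·43+9=52
a_6=3:  p_6=3·1011+836=3869,  q_6=3·52+43=199
a_7=2:  p_7=2·3869+1011=8749,  q_7=2·199+52=450
→ (8749, 450).  Check: 8749²=76545001, 378·450²=76545000, difference 1.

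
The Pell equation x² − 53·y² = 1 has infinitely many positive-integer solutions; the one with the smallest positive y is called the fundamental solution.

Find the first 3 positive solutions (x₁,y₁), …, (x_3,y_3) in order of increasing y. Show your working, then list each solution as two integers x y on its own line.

66249 9100
8777860001 1205731800
1163048894346249 159757052027300

d=53: √d = [7; 3,1,1,3,14] (ℓ=5, odd), read p_9/q_9
i=0: a=7 ⇒ p=7, q=1
i=1: a=3 ⇒ p=22, q=3
i=2: a=1 ⇒ p=29, q=4
i=3: a=1 ⇒ p=51, q=7
i=4: a=3 ⇒ p=182, q=25
i=5: a=14 ⇒ p=2599, q=357
i=6: a=3 ⇒ p=7979, q=1096
i=7: a=1 ⇒ p=10578, q=1453
i=8: a=1 ⇒ p=18557, q=2549
i=9: a=3 ⇒ p=66249, q=9100
(x₁, y₁) = (66249, 9100);  66249² − 53·9100² = 1 ✓
(66249+9100√53)^2 = 8777860001 + 1205731800√53
(66249+9100√53)^3 = 1163048894346249 + 159757052027300√53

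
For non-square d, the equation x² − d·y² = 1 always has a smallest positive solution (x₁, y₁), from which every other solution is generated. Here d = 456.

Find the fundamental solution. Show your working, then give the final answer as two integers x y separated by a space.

[21; 2,1,4,1,2,42] for √456; ℓ=6 ⇒ convergent index 5
a_0=21:  p_0=21·1+0=21,  q_0=21·0+1=1
a_1=2:  p_1=2·21+1=43,  q_1=2·1+0=2
…
a_4=1:  p_4=1·299+64=363,  q_4=1·14+3=17
a_5=2:  p_5=2·363+299=1025,  q_5=2·17+14=48
→ (1025, 48).  Check: 1025²=1050625, 456·48²=1050624, difference 1.

1025 48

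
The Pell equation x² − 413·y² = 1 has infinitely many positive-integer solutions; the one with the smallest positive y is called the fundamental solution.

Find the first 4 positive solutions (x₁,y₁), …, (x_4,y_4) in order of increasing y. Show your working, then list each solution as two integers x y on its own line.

113399 5580
25718666401 1265532840
5832942102300599 287020317040740
1322899602891852585601 65095633862940217680

√413 → a₀=20, period (3,9,1,4,1,9,3,40); ℓ=8 even so k=7
k=0  a_k=20  p_k/q_k = 20/1
…
k=5  a_k=1  p_k/q_k = 3719/183
k=6  a_k=9  p_k/q_k = 36560/1799
k=7  a_k=3  p_k/q_k = 113399/5580
→ (113399, 5580).  Check: 113399²=12859333201, 413·5580²=12859333200, difference 1.
(x_2, y_2) = (113399·113399 + 413·5580·5580, 113399·5580 + 5580·113399) = (25718666401, 1265532840)
(x_3, y_3) = (113399·25718666401 + 413·5580·1265532840, 113399·1265532840 + 5580·25718666401) = (5832942102300599, 287020317040740)
(x_4, y_4) = (113399·5832942102300599 + 413·5580·287020317040740, 113399·287020317040740 + 5580·5832942102300599) = (1322899602891852585601, 65095633862940217680)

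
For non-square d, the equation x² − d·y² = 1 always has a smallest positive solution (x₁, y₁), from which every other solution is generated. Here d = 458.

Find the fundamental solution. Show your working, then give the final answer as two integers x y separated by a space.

22899 1070

√458 → a₀=21, period (2,2,42); ℓ=3 odd so k=5
i=0: a=21 ⇒ p=21, q=1
i=1: a=2 ⇒ p=43, q=2
i=2: a=2 ⇒ p=107, q=5
…
i=4: a=2 ⇒ p=9181, q=429
i=5: a=2 ⇒ p=22899, q=1070
fundamental: x₁=22899, y₁=1070  (since 524364201 − 458·1144900 = 1)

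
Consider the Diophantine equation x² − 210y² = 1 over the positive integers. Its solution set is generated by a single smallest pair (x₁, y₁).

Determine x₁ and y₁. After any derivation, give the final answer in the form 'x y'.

√210 → a₀=14, period (2,28); ℓ=2 even so k=1
k=0  a_k=14  p_k/q_k = 14/1
k=1  a_k=2  p_k/q_k = 29/2
→ (29, 2).  Check: 29²=841, 210·2²=840, difference 1.

29 2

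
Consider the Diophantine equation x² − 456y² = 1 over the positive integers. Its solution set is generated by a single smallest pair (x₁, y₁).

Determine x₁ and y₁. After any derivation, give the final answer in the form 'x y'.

1025 48

d=456: √d = [21; 2,1,4,1,2,42] (ℓ=6, even), read p_5/q_5
k=0  a_k=21  p_k/q_k = 21/1
k=1  a_k=2  p_k/q_k = 43/2
…
k=3  a_k=4  p_k/q_k = 299/14
k=4  a_k=1  p_k/q_k = 363/17
k=5  a_k=2  p_k/q_k = 1025/48
fundamental: x₁=1025, y₁=48  (since 1050625 − 456·2304 = 1)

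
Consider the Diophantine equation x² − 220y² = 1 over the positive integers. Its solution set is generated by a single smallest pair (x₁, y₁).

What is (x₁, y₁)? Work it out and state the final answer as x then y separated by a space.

89 6

d=220: √d = [14; 1,4,1,28] (ℓ=4, even), read p_3/q_3
i=0: a=14 ⇒ p=14, q=1
i=1: a=1 ⇒ p=15, q=1
i=2: a=4 ⇒ p=74, q=5
i=3: a=1 ⇒ p=89, q=6
→ (89, 6).  Check: 89²=7921, 220·6²=7920, difference 1.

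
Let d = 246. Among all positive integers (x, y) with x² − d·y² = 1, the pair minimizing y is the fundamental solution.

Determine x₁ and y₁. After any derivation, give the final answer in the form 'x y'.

88805 5662

√246 → a₀=15, period (1,2,5,1,14,1,5,2,1,30); ℓ=10 even so k=9
k=0  a_k=15  p_k/q_k = 15/1
…
k=2  a_k=2  p_k/q_k = 47/3
k=3  a_k=5  p_k/q_k = 251/16
…
k=6  a_k=1  p_k/q_k = 4721/301
k=7  a_k=5  p_k/q_k = 28028/1787
k=8  a_k=2  p_k/q_k = 60777/3875
k=9  a_k=1  p_k/q_k = 88805/5662
fundamental: x₁=88805, y₁=5662  (since 7886328025 − 246·32058244 = 1)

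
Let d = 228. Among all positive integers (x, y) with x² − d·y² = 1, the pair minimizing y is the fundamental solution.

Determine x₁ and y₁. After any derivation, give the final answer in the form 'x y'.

[15; 10,30] for √228; ℓ=2 ⇒ convergent index 1
i=0: a=15 ⇒ p=15, q=1
i=1: a=10 ⇒ p=151, q=10
(x₁, y₁) = (151, 10);  151² − 228·10² = 1 ✓

151 10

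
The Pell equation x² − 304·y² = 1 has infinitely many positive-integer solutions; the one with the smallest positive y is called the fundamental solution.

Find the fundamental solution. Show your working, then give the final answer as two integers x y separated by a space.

√304 = [17; 2,3,2,1,1,1,1,1,2,3,2,34, …], period ℓ=12 (even) → k=11
i=0: a=17 ⇒ p=17, q=1
i=1: a=2 ⇒ p=35, q=2
i=2: a=3 ⇒ p=122, q=7
i=3: a=2 ⇒ p=279, q=16
…
i=5: a=1 ⇒ p=680, q=39
i=6: a=1 ⇒ p=1081, q=62
…
i=8: a=1 ⇒ p=2842, q=163
i=9: a=2 ⇒ p=7445, q=427
i=10: a=3 ⇒ p=25177, q=1444
i=11: a=2 ⇒ p=57799, q=3315
→ (57799, 3315).  Check: 57799²=3340724401, 304·3315²=3340724400, difference 1.

57799 3315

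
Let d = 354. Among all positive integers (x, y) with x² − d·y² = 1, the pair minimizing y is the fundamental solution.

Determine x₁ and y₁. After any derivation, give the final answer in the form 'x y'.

258065 13716

[18; 1,4,2,2,18,2,2,4,1,36] for √354; ℓ=10 ⇒ convergent index 9
a_0=18:  p_0=18·1+0=18,  q_0=18·0+1=1
a_1=1:  p_1=1·18+1=19,  q_1=1·1+0=1
a_2=4:  p_2=4·19+18=94,  q_2=4·1+1=5
…
a_4=2:  p_4=2·207+94=508,  q_4=2·11+5=27
…
a_6=2:  p_6=2·9351+508=19210,  q_6=2·497+27=1021
a_7=2:  p_7=2·19210+9351=47771,  q_7=2·1021+497=2539
a_8=4:  p_8=4·47771+19210=210294,  q_8=4·2539+1021=11177
a_9=1:  p_9=1·210294+47771=258065,  q_9=1·11177+2539=13716
→ (258065, 13716).  Check: 258065²=66597544225, 354·13716²=66597544224, difference 1.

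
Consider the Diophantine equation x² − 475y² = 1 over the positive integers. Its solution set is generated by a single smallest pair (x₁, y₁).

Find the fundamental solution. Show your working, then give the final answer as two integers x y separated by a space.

57799 2652

√475 → a₀=21, period (1,3,1,6,2,6,1,3,1,42); ℓ=10 even so k=9
a_0=21:  p_0=21·1+0=21,  q_0=21·0+1=1
…
a_5=2:  p_5=2·741+109=1591,  q_5=2·34+5=73
…
a_8=3:  p_8=3·11878+10287=45921,  q_8=3·545+472=2107
a_9=1:  p_9=1·45921+11878=57799,  q_9=1·2107+545=2652
(x₁, y₁) = (57799, 2652);  57799² − 475·2652² = 1 ✓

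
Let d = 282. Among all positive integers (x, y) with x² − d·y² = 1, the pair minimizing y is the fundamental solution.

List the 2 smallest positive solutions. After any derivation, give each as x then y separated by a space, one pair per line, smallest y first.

d=282: √d = [16; 1,3,1,4,1,3,1,32] (ℓ=8, even), read p_7/q_7
k=0  a_k=16  p_k/q_k = 16/1
k=1  a_k=1  p_k/q_k = 17/1
…
k=3  a_k=1  p_k/q_k = 84/5
k=4  a_k=4  p_k/q_k = 403/24
k=5  a_k=1  p_k/q_k = 487/29
k=6  a_k=3  p_k/q_k = 1864/111
k=7  a_k=1  p_k/q_k = 2351/140
fundamental: x₁=2351, y₁=140  (since 5527201 − 282·19600 = 1)
(x_2, y_2) = (2351·2351 + 282·140·140, 2351·140 + 140·2351) = (11054401, 658280)

2351 140
11054401 658280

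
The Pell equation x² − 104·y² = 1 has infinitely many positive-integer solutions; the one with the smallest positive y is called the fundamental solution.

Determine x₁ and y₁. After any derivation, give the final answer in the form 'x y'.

51 5

d=104: √d = [10; 5,20] (ℓ=2, even), read p_1/q_1
i=0: a=10 ⇒ p=10, q=1
i=1: a=5 ⇒ p=51, q=5
→ (51, 5).  Check: 51²=2601, 104·5²=2600, difference 1.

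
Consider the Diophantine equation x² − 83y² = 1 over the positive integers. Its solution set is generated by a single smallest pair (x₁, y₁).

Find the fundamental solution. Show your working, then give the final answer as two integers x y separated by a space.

√83 = [9; 9,18, …], period ℓ=2 (even) → k=1
i=0: a=9 ⇒ p=9, q=1
i=1: a=9 ⇒ p=82, q=9
fundamental: x₁=82, y₁=9  (since 6724 − 83·81 = 1)

82 9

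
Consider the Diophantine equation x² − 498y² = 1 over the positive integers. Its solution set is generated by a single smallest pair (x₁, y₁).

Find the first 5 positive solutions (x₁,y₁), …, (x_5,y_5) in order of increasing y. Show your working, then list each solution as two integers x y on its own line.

179777 8056
64639539457 2896567024
23241404969742401 1041472259739240
8356540122426119709697 374465516875386131936
3004627427155559641130652737 134640574453571113022377304

√498 = [22; 3,6,22,6,3,44, …], period ℓ=6 (even) → k=5
a_0=22:  p_0=22·1+0=22,  q_0=22·0+1=1
a_1=3:  p_1=3·22+1=67,  q_1=3·1+0=3
…
a_4=6:  p_4=6·9395+424=56794,  q_4=6·421+19=2545
a_5=3:  p_5=3·56794+9395=179777,  q_5=3·2545+421=8056
→ (179777, 8056).  Check: 179777²=32319769729, 498·8056²=32319769728, difference 1.
(x_2, y_2) = (179777·179777 + 498·8056·8056, 179777·8056 + 8056·179777) = (64639539457, 2896567024)
(x_3, y_3) = (179777·64639539457 + 498·8056·2896567024, 179777·2896567024 + 8056·64639539457) = (23241404969742401, 1041472259739240)
(x_4, y_4) = (179777·23241404969742401 + 498·8056·1041472259739240, 179777·1041472259739240 + 8056·23241404969742401) = (8356540122426119709697, 374465516875386131936)
(x_5, y_5) = (179777·8356540122426119709697 + 498·8056·374465516875386131936, 179777·374465516875386131936 + 8056·8356540122426119709697) = (3004627427155559641130652737, 134640574453571113022377304)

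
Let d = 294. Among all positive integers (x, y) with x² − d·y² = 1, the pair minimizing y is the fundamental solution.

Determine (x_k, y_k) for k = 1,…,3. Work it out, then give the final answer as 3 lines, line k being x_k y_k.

√294 → a₀=17, period (6,1,4,1,6,34); ℓ=6 even so k=5
k=0  a_k=17  p_k/q_k = 17/1
k=1  a_k=6  p_k/q_k = 103/6
k=2  a_k=1  p_k/q_k = 120/7
k=3  a_k=4  p_k/q_k = 583/34
k=4  a_k=1  p_k/q_k = 703/41
k=5  a_k=6  p_k/q_k = 4801/280
→ (4801, 280).  Check: 4801²=23049601, 294·280²=23049600, difference 1.
(4801+280√294)^2 = 46099201 + 2688560√294
(4801+280√294)^3 = 442644523201 + 25815552840√294

4801 280
46099201 2688560
442644523201 25815552840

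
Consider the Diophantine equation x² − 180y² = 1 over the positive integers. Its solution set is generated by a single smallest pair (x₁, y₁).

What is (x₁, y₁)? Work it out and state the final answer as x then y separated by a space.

161 12

√180 = [13; 2,2,2,26, …], period ℓ=4 (even) → k=3
i=0: a=13 ⇒ p=13, q=1
i=1: a=2 ⇒ p=27, q=2
i=2: a=2 ⇒ p=67, q=5
i=3: a=2 ⇒ p=161, q=12
(x₁, y₁) = (161, 12);  161² − 180·12² = 1 ✓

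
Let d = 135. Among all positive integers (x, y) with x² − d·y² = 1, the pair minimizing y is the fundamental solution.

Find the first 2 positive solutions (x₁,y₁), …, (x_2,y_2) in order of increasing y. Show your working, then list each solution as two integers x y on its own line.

244 21
119071 10248

√135 → a₀=11, period (1,1,1,1,1,1,1,22); ℓ=8 even so k=7
k=0  a_k=11  p_k/q_k = 11/1
k=1  a_k=1  p_k/q_k = 12/1
k=2  a_k=1  p_k/q_k = 23/2
k=3  a_k=1  p_k/q_k = 35/3
k=4  a_k=1  p_k/q_k = 58/5
k=5  a_k=1  p_k/q_k = 93/8
k=6  a_k=1  p_k/q_k = 151/13
k=7  a_k=1  p_k/q_k = 244/21
fundamental: x₁=244, y₁=21  (since 59536 − 135·441 = 1)
k=2:  x_2 = 244·244+135·21·21 = 119071,  y_2 = 244·21+21·244 = 10248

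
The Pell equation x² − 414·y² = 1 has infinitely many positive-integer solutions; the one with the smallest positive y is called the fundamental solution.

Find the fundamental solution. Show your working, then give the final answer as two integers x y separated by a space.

24335 1196

d=414: √d = [20; 2,1,7,2,7,1,2,40] (ℓ=8, even), read p_7/q_7
step 0: (20, 1)  from 20·(1,0) + (0,1)
step 1: (41, 2)  from 2·(20,1) + (1,0)
step 2: (61, 3)  from 1·(41,2) + (20,1)
…
step 4: (997, 49)  from 2·(468,23) + (61,3)
step 5: (7447, 366)  from 7·(997,49) + (468,23)
step 6: (8444, 415)  from 1·(7447,366) + (997,49)
step 7: (24335, 1196)  from 2·(8444,415) + (7447,366)
→ (24335, 1196).  Check: 24335²=592192225, 414·1196²=592192224, difference 1.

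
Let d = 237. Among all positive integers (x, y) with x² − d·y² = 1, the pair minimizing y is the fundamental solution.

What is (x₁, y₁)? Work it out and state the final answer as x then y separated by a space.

d=237: √d = [15; 2,1,1,7,10,7,1,1,2,30] (ℓ=10, even), read p_9/q_9
a_0=15:  p_0=15·1+0=15,  q_0=15·0+1=1
a_1=2:  p_1=2·15+1=31,  q_1=2·1+0=2
a_2=1:  p_2=1·31+15=46,  q_2=1·2+1=3
a_3=1:  p_3=1·46+31=77,  q_3=1·3+2=5
a_4=7:  p_4=7·77+46=585,  q_4=7·5+3=38
a_5=10:  p_5=10·585+77=5927,  q_5=10·38+5=385
a_6=7:  p_6=7·5927+585=42074,  q_6=7·385+38=2733
a_7=1:  p_7=1·42074+5927=48001,  q_7=1·2733+385=3118
a_8=1:  p_8=1·48001+42074=90075,  q_8=1·3118+2733=5851
a_9=2:  p_9=2·90075+48001=228151,  q_9=2·5851+3118=14820
→ (228151, 14820).  Check: 228151²=52052878801, 237·14820²=52052878800, difference 1.

228151 14820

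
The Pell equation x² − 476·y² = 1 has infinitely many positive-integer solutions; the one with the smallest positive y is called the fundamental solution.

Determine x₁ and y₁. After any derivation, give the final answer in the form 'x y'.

√476 = [21; 1,4,2,10,2,4,1,42, …], period ℓ=8 (even) → k=7
k=0  a_k=21  p_k/q_k = 21/1
k=1  a_k=1  p_k/q_k = 22/1
k=2  a_k=4  p_k/q_k = 109/5
…
k=4  a_k=10  p_k/q_k = 2509/115
k=5  a_k=2  p_k/q_k = 5258/241
k=6  a_k=4  p_k/q_k = 23541/1079
k=7  a_k=1  p_k/q_k = 28799/1320
(x₁, y₁) = (28799, 1320);  28799² − 476·1320² = 1 ✓

28799 1320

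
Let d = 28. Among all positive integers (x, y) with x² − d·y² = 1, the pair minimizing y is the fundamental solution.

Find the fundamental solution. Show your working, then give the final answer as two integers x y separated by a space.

127 24

√28 → a₀=5, period (3,2,3,10); ℓ=4 even so k=3
i=0: a=5 ⇒ p=5, q=1
i=1: a=3 ⇒ p=16, q=3
i=2: a=2 ⇒ p=37, q=7
i=3: a=3 ⇒ p=127, q=24
fundamental: x₁=127, y₁=24  (since 16129 − 28·576 = 1)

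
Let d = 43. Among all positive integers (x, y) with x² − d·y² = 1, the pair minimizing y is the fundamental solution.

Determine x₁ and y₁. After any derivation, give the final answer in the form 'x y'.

3482 531

d=43: √d = [6; 1,1,3,1,5,1,3,1,1,12] (ℓ=10, even), read p_9/q_9
step 0: (6, 1)  from 6·(1,0) + (0,1)
…
step 3: (46, 7)  from 3·(13,2) + (7,1)
step 4: (59, 9)  from 1·(46,7) + (13,2)
…
step 6: (400, 61)  from 1·(341,52) + (59,9)
step 7: (1541, 235)  from 3·(400,61) + (341,52)
step 8: (1941, 296)  from 1·(1541,235) + (400,61)
step 9: (3482, 531)  from 1·(1941,296) + (1541,235)
(x₁, y₁) = (3482, 531);  3482² − 43·531² = 1 ✓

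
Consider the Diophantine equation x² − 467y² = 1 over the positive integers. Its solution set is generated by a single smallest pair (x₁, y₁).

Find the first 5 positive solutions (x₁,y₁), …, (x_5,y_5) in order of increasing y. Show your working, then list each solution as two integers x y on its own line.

1625626 75225
5285319783751 244575431700
17183906517558380626 795176361465413175
55869210433019434807260001 2585318735566902940613400
181644882158758119549456134390626 8405522709648569143113732563625

d=467: √d = [21; 1,1,1,1,3,…,1,1,42] (ℓ=14, even), read p_13/q_13
step 0: (21, 1)  from 21·(1,0) + (0,1)
step 1: (22, 1)  from 1·(21,1) + (1,0)
…
step 3: (65, 3)  from 1·(43,2) + (22,1)
step 4: (108, 5)  from 1·(65,3) + (43,2)
step 5: (389, 18)  from 3·(108,5) + (65,3)
step 6: (1275, 59)  from 3·(389,18) + (108,5)
step 7: (27164, 1257)  from 21·(1275,59) + (389,18)
…
step 10: (358232, 16577)  from 1·(275465,12747) + (82767,3830)
…
step 12: (991929, 45901)  from 1·(633697,29324) + (358232,16577)
step 13: (1625626, 75225)  from 1·(991929,45901) + (633697,29324)
(x₁, y₁) = (1625626, 75225);  1625626² − 467·75225² = 1 ✓
k=2:  x_2 = 1625626·1625626+467·75225·75225 = 5285319783751,  y_2 = 1625626·75225+75225·1625626 = 244575431700
k=3:  x_3 = 1625626·5285319783751+467·75225·244575431700 = 17183906517558380626,  y_3 = 1625626·244575431700+75225·5285319783751 = 795176361465413175
k=4:  x_4 = 1625626·17183906517558380626+467·75225·795176361465413175 = 55869210433019434807260001,  y_4 = 1625626·795176361465413175+75225·17183906517558380626 = 2585318735566902940613400
k=5:  x_5 = 1625626·55869210433019434807260001+467·75225·2585318735566902940613400 = 181644882158758119549456134390626,  y_5 = 1625626·2585318735566902940613400+75225·55869210433019434807260001 = 8405522709648569143113732563625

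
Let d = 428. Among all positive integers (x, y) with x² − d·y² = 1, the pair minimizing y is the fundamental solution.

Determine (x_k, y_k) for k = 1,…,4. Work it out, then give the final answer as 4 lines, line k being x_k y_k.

1850887 89466
6851565373537 331182912684
25362946559057703751 1225964295417811950
93887896135702420679780737 4538242753705644230486616

√428 = [20; 1,2,4,1,5,10,5,1,4,2,1,40, …], period ℓ=12 (even) → k=11
step 0: (20, 1)  from 20·(1,0) + (0,1)
step 1: (21, 1)  from 1·(20,1) + (1,0)
step 2: (62, 3)  from 2·(21,1) + (20,1)
step 3: (269, 13)  from 4·(62,3) + (21,1)
step 4: (331, 16)  from 1·(269,13) + (62,3)
step 5: (1924, 93)  from 5·(331,16) + (269,13)
step 6: (19571, 946)  from 10·(1924,93) + (331,16)
step 7: (99779, 4823)  from 5·(19571,946) + (1924,93)
step 8: (119350, 5769)  from 1·(99779,4823) + (19571,946)
step 9: (577179, 27899)  from 4·(119350,5769) + (99779,4823)
step 10: (1273708, 61567)  from 2·(577179,27899) + (119350,5769)
step 11: (1850887, 89466)  from 1·(1273708,61567) + (577179,27899)
fundamental: x₁=1850887, y₁=89466  (since 3425782686769 − 428·8004165156 = 1)
n=2: (1850887,89466)∘(1850887,89466) = (1850887·1850887+428·89466·89466, 1850887·89466+89466·1850887) = (6851565373537,331182912684)
n=3: (6851565373537,331182912684)∘(1850887,89466) = (1850887·6851565373537+428·89466·331182912684, 1850887·331182912684+89466·6851565373537) = (25362946559057703751,1225964295417811950)
n=4: (25362946559057703751,1225964295417811950)∘(1850887,89466) = (1850887·25362946559057703751+428·89466·1225964295417811950, 1850887·1225964295417811950+89466·25362946559057703751) = (93887896135702420679780737,4538242753705644230486616)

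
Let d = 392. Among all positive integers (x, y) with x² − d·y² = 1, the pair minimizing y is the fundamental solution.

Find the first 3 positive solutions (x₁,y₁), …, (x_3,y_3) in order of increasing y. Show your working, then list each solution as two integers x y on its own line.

99 5
19601 990
3880899 196015

√392 = [19; 1,3,1,38, …], period ℓ=4 (even) → k=3
step 0: (19, 1)  from 19·(1,0) + (0,1)
step 1: (20, 1)  from 1·(19,1) + (1,0)
step 2: (79, 4)  from 3·(20,1) + (19,1)
step 3: (99, 5)  from 1·(79,4) + (20,1)
fundamental: x₁=99, y₁=5  (since 9801 − 392·25 = 1)
(99+5√392)^2 = 19601 + 990√392
(99+5√392)^3 = 3880899 + 196015√392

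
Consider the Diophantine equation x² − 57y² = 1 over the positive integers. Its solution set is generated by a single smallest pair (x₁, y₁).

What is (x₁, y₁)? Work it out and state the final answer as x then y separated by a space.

151 20

d=57: √d = [7; 1,1,4,1,1,14] (ℓ=6, even), read p_5/q_5
step 0: (7, 1)  from 7·(1,0) + (0,1)
step 1: (8, 1)  from 1·(7,1) + (1,0)
step 2: (15, 2)  from 1·(8,1) + (7,1)
…
step 4: (83, 11)  from 1·(68,9) + (15,2)
step 5: (151, 20)  from 1·(83,11) + (68,9)
→ (151, 20).  Check: 151²=22801, 57·20²=22800, difference 1.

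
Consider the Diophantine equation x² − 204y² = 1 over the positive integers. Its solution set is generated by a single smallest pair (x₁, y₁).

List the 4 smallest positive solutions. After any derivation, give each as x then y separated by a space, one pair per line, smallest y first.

4999 350
49980001 3499300
499700044999 34986001050
4996000999920001 349790034998600

d=204: √d = [14; 3,1,1,6,1,1,3,28] (ℓ=8, even), read p_7/q_7
step 0: (14, 1)  from 14·(1,0) + (0,1)
…
step 3: (100, 7)  from 1·(57,4) + (43,3)
step 4: (657, 46)  from 6·(100,7) + (57,4)
step 5: (757, 53)  from 1·(657,46) + (100,7)
step 6: (1414, 99)  from 1·(757,53) + (657,46)
step 7: (4999, 350)  from 3·(1414,99) + (757,53)
fundamental: x₁=4999, y₁=350  (since 24990001 − 204·122500 = 1)
(4999+350√204)^2 = 49980001 + 3499300√204
(4999+350√204)^3 = 499700044999 + 34986001050√204
(4999+350√204)^4 = 4996000999920001 + 349790034998600√204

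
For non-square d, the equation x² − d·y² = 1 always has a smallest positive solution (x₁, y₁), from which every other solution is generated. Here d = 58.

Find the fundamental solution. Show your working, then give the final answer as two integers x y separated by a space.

19603 2574

[7; 1,1,1,1,1,1,14] for √58; ℓ=7 ⇒ convergent index 13
k=0  a_k=7  p_k/q_k = 7/1
k=1  a_k=1  p_k/q_k = 8/1
…
k=10  a_k=1  p_k/q_k = 4539/596
k=11  a_k=1  p_k/q_k = 7532/989
k=12  a_k=1  p_k/q_k = 12071/1585
k=13  a_k=1  p_k/q_k = 19603/2574
(x₁, y₁) = (19603, 2574);  19603² − 58·2574² = 1 ✓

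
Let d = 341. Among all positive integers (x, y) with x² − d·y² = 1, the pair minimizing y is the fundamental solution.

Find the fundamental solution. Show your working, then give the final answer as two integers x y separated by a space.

10626551 575460

√341 = [18; 2,6,1,8,2,…,6,2,36, …], period ℓ=14 (even) → k=13
step 0: (18, 1)  from 18·(1,0) + (0,1)
…
step 4: (2456, 133)  from 8·(277,15) + (240,13)
…
step 11: (718667, 38918)  from 1·(641940,34763) + (76727,4155)
step 12: (4953942, 268271)  from 6·(718667,38918) + (641940,34763)
step 13: (10626551, 575460)  from 2·(4953942,268271) + (718667,38918)
→ (10626551, 575460).  Check: 10626551²=112923586155601, 341·575460²=112923586155600, difference 1.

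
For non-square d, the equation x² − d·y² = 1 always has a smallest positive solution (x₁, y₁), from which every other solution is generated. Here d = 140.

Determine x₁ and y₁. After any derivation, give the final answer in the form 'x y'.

d=140: √d = [11; 1,4,1,22] (ℓ=4, even), read p_3/q_3
step 0: (11, 1)  from 11·(1,0) + (0,1)
…
step 2: (59, 5)  from 4·(12,1) + (11,1)
step 3: (71, 6)  from 1·(59,5) + (12,1)
fundamental: x₁=71, y₁=6  (since 5041 − 140·36 = 1)

71 6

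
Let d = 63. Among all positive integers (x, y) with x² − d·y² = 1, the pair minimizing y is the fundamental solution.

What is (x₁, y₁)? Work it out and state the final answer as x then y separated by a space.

8 1

√63 = [7; 1,14, …], period ℓ=2 (even) → k=1
k=0  a_k=7  p_k/q_k = 7/1
k=1  a_k=1  p_k/q_k = 8/1
→ (8, 1).  Check: 8²=64, 63·1²=63, difference 1.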